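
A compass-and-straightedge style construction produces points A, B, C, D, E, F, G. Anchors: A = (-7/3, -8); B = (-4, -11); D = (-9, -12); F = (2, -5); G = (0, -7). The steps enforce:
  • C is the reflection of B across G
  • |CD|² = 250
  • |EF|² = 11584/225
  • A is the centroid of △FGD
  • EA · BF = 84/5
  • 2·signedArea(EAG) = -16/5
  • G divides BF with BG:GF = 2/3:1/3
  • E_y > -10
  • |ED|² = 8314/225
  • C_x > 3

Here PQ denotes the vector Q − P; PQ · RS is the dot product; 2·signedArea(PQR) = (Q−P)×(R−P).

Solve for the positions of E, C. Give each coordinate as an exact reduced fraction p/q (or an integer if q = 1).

1. E_x = -10/3  [EA · BF = 84/5 ∩ 2·signedArea(EAG) = -16/5]
2. E_y = -49/5  [EA · BF = 84/5 ∩ 2·signedArea(EAG) = -16/5]
   → E = (-10/3, -49/5)
3. C_x = 4  [C is the reflection of B across G]
4. C_y = -3  [C is the reflection of B across G]
   → C = (4, -3)

C = (4, -3)
E = (-10/3, -49/5)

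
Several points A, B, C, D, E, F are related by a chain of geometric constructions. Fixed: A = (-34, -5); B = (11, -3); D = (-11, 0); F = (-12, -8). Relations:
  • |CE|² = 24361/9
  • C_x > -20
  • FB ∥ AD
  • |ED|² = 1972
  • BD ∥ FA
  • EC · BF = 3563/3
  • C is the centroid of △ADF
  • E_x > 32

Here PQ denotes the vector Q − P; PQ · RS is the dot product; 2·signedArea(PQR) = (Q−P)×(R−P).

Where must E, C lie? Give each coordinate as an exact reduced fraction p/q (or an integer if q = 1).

1. C_x = -19  [C is the centroid of △ADF]
2. C_y = -13/3  [C is the centroid of △ADF]
   → C = (-19, -13/3)
3. E_x = 33  [line 23·x + 5·y + -729 = 0 ∩ |ED|² = 1972]
4. E_y = -6  [line 23·x + 5·y + -729 = 0 ∩ |ED|² = 1972]
   → E = (33, -6)

C = (-19, -13/3)
E = (33, -6)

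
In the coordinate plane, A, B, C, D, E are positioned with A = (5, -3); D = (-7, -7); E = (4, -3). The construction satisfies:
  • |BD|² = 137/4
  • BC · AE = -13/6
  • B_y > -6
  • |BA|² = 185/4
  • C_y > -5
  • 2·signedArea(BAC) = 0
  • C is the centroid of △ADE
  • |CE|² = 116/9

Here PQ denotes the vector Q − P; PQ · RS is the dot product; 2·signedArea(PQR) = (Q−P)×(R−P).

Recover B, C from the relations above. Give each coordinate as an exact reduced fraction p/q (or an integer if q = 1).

B = (-3/2, -5)
C = (2/3, -13/3)

1. C_x = 2/3  [C is the centroid of △ADE]
2. C_y = -13/3  [C is the centroid of △ADE]
   → C = (2/3, -13/3)
3. B_x = -3/2  [2·signedArea(BAC) = 0 ∩ BC · AE = -13/6]
4. B_y = -5  [2·signedArea(BAC) = 0 ∩ BC · AE = -13/6]
   → B = (-3/2, -5)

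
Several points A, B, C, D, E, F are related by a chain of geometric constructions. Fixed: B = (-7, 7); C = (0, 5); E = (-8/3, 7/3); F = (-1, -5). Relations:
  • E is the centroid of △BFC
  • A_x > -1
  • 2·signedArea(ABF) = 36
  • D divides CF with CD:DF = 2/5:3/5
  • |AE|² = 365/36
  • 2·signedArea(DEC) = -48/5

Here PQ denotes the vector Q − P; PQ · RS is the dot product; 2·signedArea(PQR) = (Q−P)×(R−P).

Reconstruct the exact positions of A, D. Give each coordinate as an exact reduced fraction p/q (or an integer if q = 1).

A = (-1/2, 0)
D = (-2/5, 1)

1. A_x = -1/2  [line 12·x + 6·y + 6 = 0 ∩ |AE|² = 365/36]
2. A_y = 0  [line 12·x + 6·y + 6 = 0 ∩ |AE|² = 365/36]
   → A = (-1/2, 0)
3. D_x = -2/5  [D divides CF with CD:DF = 2/5:3/5]
4. D_y = 1  [D divides CF with CD:DF = 2/5:3/5]
   → D = (-2/5, 1)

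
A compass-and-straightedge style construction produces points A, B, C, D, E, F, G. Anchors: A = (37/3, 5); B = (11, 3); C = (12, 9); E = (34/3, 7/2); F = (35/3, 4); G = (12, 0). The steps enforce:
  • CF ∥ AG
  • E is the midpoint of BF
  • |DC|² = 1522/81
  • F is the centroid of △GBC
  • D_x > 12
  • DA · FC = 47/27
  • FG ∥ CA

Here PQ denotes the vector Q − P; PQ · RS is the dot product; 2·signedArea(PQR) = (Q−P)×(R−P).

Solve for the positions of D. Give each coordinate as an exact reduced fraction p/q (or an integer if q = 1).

1. D_x = 109/9  [line -1/3·x + -5·y + 739/27 = 0 ∩ |DC|² = 1522/81]
2. D_y = 14/3  [line -1/3·x + -5·y + 739/27 = 0 ∩ |DC|² = 1522/81]
   → D = (109/9, 14/3)

D = (109/9, 14/3)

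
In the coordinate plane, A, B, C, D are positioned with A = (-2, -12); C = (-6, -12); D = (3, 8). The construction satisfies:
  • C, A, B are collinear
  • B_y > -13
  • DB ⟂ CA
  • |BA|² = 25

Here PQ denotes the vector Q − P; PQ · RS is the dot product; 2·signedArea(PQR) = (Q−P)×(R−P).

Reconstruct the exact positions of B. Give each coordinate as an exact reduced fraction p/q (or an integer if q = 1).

1. B_x = 3  [C, A, B are collinear ∩ DB ⟂ CA]
2. B_y = -12  [C, A, B are collinear ∩ DB ⟂ CA]
   → B = (3, -12)

B = (3, -12)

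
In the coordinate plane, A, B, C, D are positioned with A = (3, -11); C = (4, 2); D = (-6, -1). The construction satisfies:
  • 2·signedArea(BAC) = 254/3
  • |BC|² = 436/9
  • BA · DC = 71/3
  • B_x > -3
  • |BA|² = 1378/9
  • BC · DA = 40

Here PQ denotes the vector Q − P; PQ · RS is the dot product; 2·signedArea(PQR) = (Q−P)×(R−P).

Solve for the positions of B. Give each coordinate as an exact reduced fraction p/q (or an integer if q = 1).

1. B_x = -8/3  [2·signedArea(BAC) = 254/3 ∩ BA · DC = 71/3]
2. B_y = 0  [2·signedArea(BAC) = 254/3 ∩ BA · DC = 71/3]
   → B = (-8/3, 0)

B = (-8/3, 0)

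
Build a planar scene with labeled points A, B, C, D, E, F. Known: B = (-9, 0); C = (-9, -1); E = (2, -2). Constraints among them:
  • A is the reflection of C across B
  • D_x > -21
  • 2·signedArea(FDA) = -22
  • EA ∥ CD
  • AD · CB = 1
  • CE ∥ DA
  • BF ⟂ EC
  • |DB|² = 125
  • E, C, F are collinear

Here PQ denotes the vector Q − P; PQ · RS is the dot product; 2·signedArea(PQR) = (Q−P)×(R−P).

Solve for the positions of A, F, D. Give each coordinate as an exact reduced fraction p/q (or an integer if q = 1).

A = (-9, 1)
D = (-20, 2)
F = (-1109/122, -121/122)

1. A_x = -9  [A is the reflection of C across B]
2. A_y = 1  [A is the reflection of C across B]
   → A = (-9, 1)
3. F_x = -1109/122  [E, C, F are collinear ∩ BF ⟂ EC]
4. F_y = -121/122  [E, C, F are collinear ∩ BF ⟂ EC]
   → F = (-1109/122, -121/122)
5. D_x = -20  [CE ∥ DA ∩ EA ∥ CD]
6. D_y = 2  [CE ∥ DA ∩ EA ∥ CD]
   → D = (-20, 2)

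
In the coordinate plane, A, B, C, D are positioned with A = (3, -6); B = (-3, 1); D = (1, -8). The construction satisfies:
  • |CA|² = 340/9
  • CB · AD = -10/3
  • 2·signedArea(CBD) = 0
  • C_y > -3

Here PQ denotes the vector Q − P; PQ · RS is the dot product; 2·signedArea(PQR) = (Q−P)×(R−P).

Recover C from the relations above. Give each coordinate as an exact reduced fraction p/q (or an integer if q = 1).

C = (-5/3, -2)

1. C_x = -5/3  [2·signedArea(CBD) = 0 ∩ CB · AD = -10/3]
2. C_y = -2  [2·signedArea(CBD) = 0 ∩ CB · AD = -10/3]
   → C = (-5/3, -2)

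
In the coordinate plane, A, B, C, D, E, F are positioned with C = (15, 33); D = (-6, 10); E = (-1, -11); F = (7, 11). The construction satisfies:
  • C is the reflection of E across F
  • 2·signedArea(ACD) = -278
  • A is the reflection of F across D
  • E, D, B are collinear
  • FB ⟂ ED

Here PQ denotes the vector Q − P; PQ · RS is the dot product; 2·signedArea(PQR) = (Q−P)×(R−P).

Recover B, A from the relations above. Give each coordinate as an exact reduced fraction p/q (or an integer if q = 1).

A = (-19, 9)
B = (-1288/233, 1868/233)

1. B_x = -1288/233  [E, D, B are collinear ∩ FB ⟂ ED]
2. B_y = 1868/233  [E, D, B are collinear ∩ FB ⟂ ED]
   → B = (-1288/233, 1868/233)
3. A_x = -19  [A is the reflection of F across D]
4. A_y = 9  [A is the reflection of F across D]
   → A = (-19, 9)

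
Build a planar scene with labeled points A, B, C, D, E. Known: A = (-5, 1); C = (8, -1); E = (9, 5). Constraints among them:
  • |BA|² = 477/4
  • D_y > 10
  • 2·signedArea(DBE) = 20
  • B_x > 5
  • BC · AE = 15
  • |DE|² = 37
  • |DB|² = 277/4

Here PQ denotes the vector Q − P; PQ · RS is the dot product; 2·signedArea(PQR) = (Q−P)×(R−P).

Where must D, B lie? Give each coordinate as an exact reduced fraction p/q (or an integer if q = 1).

B = (11/2, 4)
D = (10, 11)

1. B_x = 11/2  [line -14·x + -4·y + 93 = 0 ∩ |BA|² = 477/4]
2. B_y = 4  [line -14·x + -4·y + 93 = 0 ∩ |BA|² = 477/4]
   → B = (11/2, 4)
3. D_x = 10  [line -1·x + 7/2·y + -57/2 = 0 ∩ |DE|² = 37]
4. D_y = 11  [line -1·x + 7/2·y + -57/2 = 0 ∩ |DE|² = 37]
   → D = (10, 11)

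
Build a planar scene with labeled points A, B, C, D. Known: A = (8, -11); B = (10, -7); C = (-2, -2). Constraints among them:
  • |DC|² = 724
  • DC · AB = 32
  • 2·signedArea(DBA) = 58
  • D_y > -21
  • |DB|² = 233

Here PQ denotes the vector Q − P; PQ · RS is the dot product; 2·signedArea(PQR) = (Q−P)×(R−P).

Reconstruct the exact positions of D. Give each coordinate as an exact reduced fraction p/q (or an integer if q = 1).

D = (18, -20)

1. D_x = 18  [2·signedArea(DBA) = 58 ∩ DC · AB = 32]
2. D_y = -20  [2·signedArea(DBA) = 58 ∩ DC · AB = 32]
   → D = (18, -20)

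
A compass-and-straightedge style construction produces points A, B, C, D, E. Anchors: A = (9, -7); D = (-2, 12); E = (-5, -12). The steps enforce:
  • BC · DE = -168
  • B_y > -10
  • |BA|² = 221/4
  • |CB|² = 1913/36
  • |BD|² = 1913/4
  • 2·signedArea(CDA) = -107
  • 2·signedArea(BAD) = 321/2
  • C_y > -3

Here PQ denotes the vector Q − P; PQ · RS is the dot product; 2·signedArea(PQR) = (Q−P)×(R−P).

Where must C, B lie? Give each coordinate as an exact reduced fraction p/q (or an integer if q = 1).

1. B_x = 2  [line -19·x + -11·y + -133/2 = 0 ∩ |BA|² = 221/4]
2. B_y = -19/2  [line -19·x + -11·y + -133/2 = 0 ∩ |BA|² = 221/4]
   → B = (2, -19/2)
3. C_x = 2/3  [2·signedArea(CDA) = -107 ∩ BC · DE = -168]
4. C_y = -7/3  [2·signedArea(CDA) = -107 ∩ BC · DE = -168]
   → C = (2/3, -7/3)

B = (2, -19/2)
C = (2/3, -7/3)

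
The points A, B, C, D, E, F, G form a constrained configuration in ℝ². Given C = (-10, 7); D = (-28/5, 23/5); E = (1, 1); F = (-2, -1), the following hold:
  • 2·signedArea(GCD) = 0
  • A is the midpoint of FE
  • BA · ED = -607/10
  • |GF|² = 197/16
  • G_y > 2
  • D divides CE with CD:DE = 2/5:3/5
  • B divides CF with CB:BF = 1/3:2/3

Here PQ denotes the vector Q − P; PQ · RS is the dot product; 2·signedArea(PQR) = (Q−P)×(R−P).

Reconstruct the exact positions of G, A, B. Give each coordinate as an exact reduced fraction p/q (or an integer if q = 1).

1. G_x = -7/4  [line 12/5·x + 22/5·y + -34/5 = 0 ∩ |GF|² = 197/16]
2. G_y = 5/2  [line 12/5·x + 22/5·y + -34/5 = 0 ∩ |GF|² = 197/16]
   → G = (-7/4, 5/2)
3. A_x = -1/2  [A is the midpoint of FE]
4. A_y = 0  [A is the midpoint of FE]
   → A = (-1/2, 0)
5. B_x = -22/3  [B divides CF with CB:BF = 1/3:2/3]
6. B_y = 13/3  [B divides CF with CB:BF = 1/3:2/3]
   → B = (-22/3, 13/3)

A = (-1/2, 0)
B = (-22/3, 13/3)
G = (-7/4, 5/2)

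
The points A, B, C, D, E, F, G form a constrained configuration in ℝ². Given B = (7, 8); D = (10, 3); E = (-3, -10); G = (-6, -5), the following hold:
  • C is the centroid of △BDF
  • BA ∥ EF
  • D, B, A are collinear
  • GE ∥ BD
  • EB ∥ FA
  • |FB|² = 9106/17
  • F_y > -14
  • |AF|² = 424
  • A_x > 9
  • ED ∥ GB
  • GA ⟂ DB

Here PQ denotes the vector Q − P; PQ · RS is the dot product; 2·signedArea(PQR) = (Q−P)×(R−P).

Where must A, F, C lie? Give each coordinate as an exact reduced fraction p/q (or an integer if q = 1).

1. A_x = 158/17  [D, B, A are collinear ∩ GA ⟂ DB]
2. A_y = 71/17  [D, B, A are collinear ∩ GA ⟂ DB]
   → A = (158/17, 71/17)
3. F_x = -12/17  [EB ∥ FA ∩ BA ∥ EF]
4. F_y = -235/17  [EB ∥ FA ∩ BA ∥ EF]
   → F = (-12/17, -235/17)
5. C_x = 277/51  [C is the centroid of △BDF]
6. C_y = -16/17  [C is the centroid of △BDF]
   → C = (277/51, -16/17)

A = (158/17, 71/17)
C = (277/51, -16/17)
F = (-12/17, -235/17)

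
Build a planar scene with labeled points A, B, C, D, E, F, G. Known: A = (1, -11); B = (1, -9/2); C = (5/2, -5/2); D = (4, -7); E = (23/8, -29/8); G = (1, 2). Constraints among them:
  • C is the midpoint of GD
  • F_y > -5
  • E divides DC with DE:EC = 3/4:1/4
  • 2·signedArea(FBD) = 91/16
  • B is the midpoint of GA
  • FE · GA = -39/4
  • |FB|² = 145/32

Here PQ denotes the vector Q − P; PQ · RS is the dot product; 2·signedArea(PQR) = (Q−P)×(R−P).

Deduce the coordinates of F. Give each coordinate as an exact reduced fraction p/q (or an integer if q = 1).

F = (25/8, -35/8)

1. F_x = 25/8  [2·signedArea(FBD) = 91/16 ∩ FE · GA = -39/4]
2. F_y = -35/8  [2·signedArea(FBD) = 91/16 ∩ FE · GA = -39/4]
   → F = (25/8, -35/8)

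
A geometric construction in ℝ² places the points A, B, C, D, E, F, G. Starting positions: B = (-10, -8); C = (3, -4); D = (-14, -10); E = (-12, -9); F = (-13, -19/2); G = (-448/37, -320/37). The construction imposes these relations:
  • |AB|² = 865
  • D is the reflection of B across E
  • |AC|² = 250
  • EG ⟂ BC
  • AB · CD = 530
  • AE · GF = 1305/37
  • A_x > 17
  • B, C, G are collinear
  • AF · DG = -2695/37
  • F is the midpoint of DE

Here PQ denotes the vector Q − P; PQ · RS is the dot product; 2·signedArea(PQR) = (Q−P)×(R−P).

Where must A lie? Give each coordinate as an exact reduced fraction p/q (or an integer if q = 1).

A = (18, 1)

1. A_x = 18  [AE · GF = 1305/37 ∩ AF · DG = -2695/37]
2. A_y = 1  [AE · GF = 1305/37 ∩ AF · DG = -2695/37]
   → A = (18, 1)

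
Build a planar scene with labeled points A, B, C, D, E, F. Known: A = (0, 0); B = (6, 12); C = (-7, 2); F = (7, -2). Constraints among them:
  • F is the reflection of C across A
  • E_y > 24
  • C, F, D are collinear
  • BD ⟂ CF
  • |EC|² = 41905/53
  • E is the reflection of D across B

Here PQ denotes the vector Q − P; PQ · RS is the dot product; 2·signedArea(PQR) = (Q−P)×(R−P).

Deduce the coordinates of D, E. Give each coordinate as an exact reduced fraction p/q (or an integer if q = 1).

D = (126/53, -36/53)
E = (510/53, 1308/53)

1. D_x = 126/53  [C, F, D are collinear ∩ BD ⟂ CF]
2. D_y = -36/53  [C, F, D are collinear ∩ BD ⟂ CF]
   → D = (126/53, -36/53)
3. E_x = 510/53  [E is the reflection of D across B]
4. E_y = 1308/53  [E is the reflection of D across B]
   → E = (510/53, 1308/53)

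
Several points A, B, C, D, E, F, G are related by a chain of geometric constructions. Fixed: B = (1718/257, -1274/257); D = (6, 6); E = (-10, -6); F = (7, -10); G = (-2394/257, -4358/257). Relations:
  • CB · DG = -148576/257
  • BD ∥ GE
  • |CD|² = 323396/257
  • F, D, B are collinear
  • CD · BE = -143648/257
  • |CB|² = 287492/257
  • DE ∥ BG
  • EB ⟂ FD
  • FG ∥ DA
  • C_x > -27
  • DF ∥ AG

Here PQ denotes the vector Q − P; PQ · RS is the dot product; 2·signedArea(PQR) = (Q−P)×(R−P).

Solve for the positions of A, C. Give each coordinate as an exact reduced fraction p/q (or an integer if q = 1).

1. A_x = -2651/257  [DF ∥ AG ∩ FG ∥ DA]
2. A_y = -246/257  [DF ∥ AG ∩ FG ∥ DA]
   → A = (-2651/257, -246/257)
3. C_x = -6844/257  [CD · BE = -143648/257 ∩ CB · DG = -148576/257]
4. C_y = -2034/257  [CD · BE = -143648/257 ∩ CB · DG = -148576/257]
   → C = (-6844/257, -2034/257)

A = (-2651/257, -246/257)
C = (-6844/257, -2034/257)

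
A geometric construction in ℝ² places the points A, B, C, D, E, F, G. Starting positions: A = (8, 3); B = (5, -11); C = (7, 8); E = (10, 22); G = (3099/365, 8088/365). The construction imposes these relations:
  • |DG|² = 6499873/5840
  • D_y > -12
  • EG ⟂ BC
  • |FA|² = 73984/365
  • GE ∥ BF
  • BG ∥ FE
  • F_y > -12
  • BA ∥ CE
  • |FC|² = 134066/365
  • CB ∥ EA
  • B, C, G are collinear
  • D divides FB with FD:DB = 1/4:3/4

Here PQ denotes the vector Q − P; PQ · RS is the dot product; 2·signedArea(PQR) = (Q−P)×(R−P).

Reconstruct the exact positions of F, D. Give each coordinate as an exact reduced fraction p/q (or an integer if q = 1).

D = (8953/1460, -8117/730)
F = (2376/365, -4073/365)

1. F_x = 2376/365  [BG ∥ FE ∩ GE ∥ BF]
2. F_y = -4073/365  [BG ∥ FE ∩ GE ∥ BF]
   → F = (2376/365, -4073/365)
3. D_x = 8953/1460  [D divides FB with FD:DB = 1/4:3/4]
4. D_y = -8117/730  [D divides FB with FD:DB = 1/4:3/4]
   → D = (8953/1460, -8117/730)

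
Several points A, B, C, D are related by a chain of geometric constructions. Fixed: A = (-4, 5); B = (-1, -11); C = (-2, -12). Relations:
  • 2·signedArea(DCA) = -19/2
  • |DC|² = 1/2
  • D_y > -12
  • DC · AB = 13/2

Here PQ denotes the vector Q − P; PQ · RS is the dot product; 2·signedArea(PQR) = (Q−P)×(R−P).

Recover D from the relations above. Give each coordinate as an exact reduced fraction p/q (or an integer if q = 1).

D = (-3/2, -23/2)

1. D_x = -3/2  [2·signedArea(DCA) = -19/2 ∩ DC · AB = 13/2]
2. D_y = -23/2  [2·signedArea(DCA) = -19/2 ∩ DC · AB = 13/2]
   → D = (-3/2, -23/2)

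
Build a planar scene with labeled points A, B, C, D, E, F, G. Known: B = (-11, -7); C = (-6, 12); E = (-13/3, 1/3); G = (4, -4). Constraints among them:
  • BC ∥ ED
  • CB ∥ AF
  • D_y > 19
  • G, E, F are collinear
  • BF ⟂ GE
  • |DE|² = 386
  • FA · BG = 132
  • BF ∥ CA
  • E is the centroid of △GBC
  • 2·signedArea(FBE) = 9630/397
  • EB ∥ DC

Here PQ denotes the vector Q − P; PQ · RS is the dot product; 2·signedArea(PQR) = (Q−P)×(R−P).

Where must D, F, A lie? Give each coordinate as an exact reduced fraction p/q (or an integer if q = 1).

A = (-627/397, 8139/397)
D = (2/3, 58/3)
F = (-2612/397, 596/397)

1. D_x = 2/3  [EB ∥ DC ∩ BC ∥ ED]
2. D_y = 58/3  [EB ∥ DC ∩ BC ∥ ED]
   → D = (2/3, 58/3)
3. F_x = -2612/397  [G, E, F are collinear ∩ BF ⟂ GE]
4. F_y = 596/397  [G, E, F are collinear ∩ BF ⟂ GE]
   → F = (-2612/397, 596/397)
5. A_x = -627/397  [CB ∥ AF ∩ BF ∥ CA]
6. A_y = 8139/397  [CB ∥ AF ∩ BF ∥ CA]
   → A = (-627/397, 8139/397)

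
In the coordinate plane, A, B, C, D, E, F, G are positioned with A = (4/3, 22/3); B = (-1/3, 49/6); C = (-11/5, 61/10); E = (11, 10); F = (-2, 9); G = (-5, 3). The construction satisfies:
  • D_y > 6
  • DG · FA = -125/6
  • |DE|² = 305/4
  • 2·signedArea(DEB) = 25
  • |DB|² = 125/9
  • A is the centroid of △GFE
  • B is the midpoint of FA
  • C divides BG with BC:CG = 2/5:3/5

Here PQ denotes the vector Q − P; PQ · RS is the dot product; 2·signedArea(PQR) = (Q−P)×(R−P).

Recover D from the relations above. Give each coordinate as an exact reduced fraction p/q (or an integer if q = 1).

1. D_x = 3  [2·signedArea(DEB) = 25 ∩ DG · FA = -125/6]
2. D_y = 13/2  [2·signedArea(DEB) = 25 ∩ DG · FA = -125/6]
   → D = (3, 13/2)

D = (3, 13/2)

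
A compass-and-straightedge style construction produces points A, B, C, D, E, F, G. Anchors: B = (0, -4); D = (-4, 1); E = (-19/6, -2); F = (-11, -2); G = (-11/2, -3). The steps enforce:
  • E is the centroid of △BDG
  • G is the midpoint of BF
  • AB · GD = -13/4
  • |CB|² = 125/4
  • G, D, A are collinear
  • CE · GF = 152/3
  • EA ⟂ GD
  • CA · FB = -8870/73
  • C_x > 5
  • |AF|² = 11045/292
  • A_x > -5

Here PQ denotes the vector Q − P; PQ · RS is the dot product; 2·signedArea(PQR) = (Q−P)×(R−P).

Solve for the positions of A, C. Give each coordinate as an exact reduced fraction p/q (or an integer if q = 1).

A = (-713/146, -99/73)
C = (11/2, -5)

1. A_x = -713/146  [G, D, A are collinear ∩ EA ⟂ GD]
2. A_y = -99/73  [G, D, A are collinear ∩ EA ⟂ GD]
   → A = (-713/146, -99/73)
3. C_x = 11/2  [line -11·x + 2·y + 141/2 = 0 ∩ |CB|² = 125/4]
4. C_y = -5  [line -11·x + 2·y + 141/2 = 0 ∩ |CB|² = 125/4]
   → C = (11/2, -5)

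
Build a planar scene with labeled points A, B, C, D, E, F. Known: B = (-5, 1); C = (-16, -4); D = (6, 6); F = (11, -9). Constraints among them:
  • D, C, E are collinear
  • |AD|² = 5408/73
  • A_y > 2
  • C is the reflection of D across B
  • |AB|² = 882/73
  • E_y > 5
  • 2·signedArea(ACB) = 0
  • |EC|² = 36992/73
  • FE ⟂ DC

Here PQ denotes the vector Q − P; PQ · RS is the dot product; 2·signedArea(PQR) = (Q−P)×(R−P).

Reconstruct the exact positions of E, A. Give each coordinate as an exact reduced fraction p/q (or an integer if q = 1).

A = (-134/73, 178/73)
E = (328/73, 388/73)

1. E_x = 328/73  [D, C, E are collinear ∩ FE ⟂ DC]
2. E_y = 388/73  [D, C, E are collinear ∩ FE ⟂ DC]
   → E = (328/73, 388/73)
3. A_x = -134/73  [line -5·x + 11·y + -36 = 0 ∩ |AB|² = 882/73]
4. A_y = 178/73  [line -5·x + 11·y + -36 = 0 ∩ |AB|² = 882/73]
   → A = (-134/73, 178/73)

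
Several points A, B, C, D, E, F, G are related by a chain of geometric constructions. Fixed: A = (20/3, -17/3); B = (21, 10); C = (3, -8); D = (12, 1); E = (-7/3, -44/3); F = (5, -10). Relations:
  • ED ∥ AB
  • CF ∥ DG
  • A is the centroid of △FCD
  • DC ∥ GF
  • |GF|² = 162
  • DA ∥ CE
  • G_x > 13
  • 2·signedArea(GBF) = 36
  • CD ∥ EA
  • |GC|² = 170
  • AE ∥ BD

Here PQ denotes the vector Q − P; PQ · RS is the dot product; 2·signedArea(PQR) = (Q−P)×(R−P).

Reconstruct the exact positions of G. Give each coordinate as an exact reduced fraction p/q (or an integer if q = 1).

G = (14, -1)

1. G_x = 14  [DC ∥ GF ∩ CF ∥ DG]
2. G_y = -1  [DC ∥ GF ∩ CF ∥ DG]
   → G = (14, -1)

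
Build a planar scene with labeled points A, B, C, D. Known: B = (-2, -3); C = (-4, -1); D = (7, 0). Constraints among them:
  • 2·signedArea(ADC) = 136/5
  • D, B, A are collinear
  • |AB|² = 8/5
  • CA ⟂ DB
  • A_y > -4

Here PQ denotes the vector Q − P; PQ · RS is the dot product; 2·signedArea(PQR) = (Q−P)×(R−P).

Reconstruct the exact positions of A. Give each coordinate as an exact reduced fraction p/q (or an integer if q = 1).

1. A_x = -16/5  [D, B, A are collinear ∩ CA ⟂ DB]
2. A_y = -17/5  [D, B, A are collinear ∩ CA ⟂ DB]
   → A = (-16/5, -17/5)

A = (-16/5, -17/5)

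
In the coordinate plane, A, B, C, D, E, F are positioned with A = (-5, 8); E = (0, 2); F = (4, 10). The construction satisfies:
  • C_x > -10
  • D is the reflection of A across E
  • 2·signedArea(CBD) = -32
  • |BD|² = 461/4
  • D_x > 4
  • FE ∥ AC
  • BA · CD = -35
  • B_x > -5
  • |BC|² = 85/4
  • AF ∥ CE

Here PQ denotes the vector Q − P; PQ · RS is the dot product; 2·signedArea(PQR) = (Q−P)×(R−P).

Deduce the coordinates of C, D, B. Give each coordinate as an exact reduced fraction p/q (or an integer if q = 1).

B = (-9/2, 1)
C = (-9, 0)
D = (5, -4)

1. C_x = -9  [AF ∥ CE ∩ FE ∥ AC]
2. C_y = 0  [AF ∥ CE ∩ FE ∥ AC]
   → C = (-9, 0)
3. D_x = 5  [D is the reflection of A across E]
4. D_y = -4  [D is the reflection of A across E]
   → D = (5, -4)
5. B_x = -9/2  [BA · CD = -35 ∩ 2·signedArea(CBD) = -32]
6. B_y = 1  [BA · CD = -35 ∩ 2·signedArea(CBD) = -32]
   → B = (-9/2, 1)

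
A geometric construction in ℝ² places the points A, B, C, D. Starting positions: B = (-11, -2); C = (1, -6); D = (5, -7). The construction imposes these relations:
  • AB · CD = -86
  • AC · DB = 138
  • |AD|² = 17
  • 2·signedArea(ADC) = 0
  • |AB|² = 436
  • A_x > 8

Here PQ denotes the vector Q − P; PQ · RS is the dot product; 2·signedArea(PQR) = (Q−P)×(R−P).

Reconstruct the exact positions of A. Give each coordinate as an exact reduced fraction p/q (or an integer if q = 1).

A = (9, -8)

1. A_x = 9  [2·signedArea(ADC) = 0 ∩ AB · CD = -86]
2. A_y = -8  [2·signedArea(ADC) = 0 ∩ AB · CD = -86]
   → A = (9, -8)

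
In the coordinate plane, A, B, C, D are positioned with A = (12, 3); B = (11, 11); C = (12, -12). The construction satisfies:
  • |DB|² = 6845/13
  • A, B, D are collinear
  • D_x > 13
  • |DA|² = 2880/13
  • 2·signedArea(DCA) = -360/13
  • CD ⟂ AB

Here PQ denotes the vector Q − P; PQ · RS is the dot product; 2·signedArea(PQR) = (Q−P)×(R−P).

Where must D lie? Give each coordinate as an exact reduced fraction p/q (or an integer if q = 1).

D = (180/13, -153/13)

1. D_x = 180/13  [A, B, D are collinear ∩ CD ⟂ AB]
2. D_y = -153/13  [A, B, D are collinear ∩ CD ⟂ AB]
   → D = (180/13, -153/13)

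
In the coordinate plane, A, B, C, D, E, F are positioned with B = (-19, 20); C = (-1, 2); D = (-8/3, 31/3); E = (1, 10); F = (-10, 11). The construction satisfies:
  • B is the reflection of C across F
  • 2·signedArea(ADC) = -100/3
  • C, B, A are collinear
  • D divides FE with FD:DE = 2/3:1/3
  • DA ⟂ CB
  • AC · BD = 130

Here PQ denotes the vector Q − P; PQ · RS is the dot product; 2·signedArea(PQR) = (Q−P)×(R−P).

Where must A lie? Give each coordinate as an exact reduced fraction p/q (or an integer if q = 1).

1. A_x = -6  [C, B, A are collinear ∩ DA ⟂ CB]
2. A_y = 7  [C, B, A are collinear ∩ DA ⟂ CB]
   → A = (-6, 7)

A = (-6, 7)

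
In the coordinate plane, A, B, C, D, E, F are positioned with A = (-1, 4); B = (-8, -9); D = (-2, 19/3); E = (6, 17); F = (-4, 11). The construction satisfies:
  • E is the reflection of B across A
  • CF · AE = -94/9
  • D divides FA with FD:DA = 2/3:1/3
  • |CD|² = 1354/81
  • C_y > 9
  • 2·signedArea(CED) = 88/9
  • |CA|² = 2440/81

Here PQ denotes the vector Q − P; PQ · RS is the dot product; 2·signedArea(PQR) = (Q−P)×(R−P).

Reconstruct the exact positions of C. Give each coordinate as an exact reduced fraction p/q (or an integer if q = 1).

C = (1, 82/9)

1. C_x = 1  [2·signedArea(CED) = 88/9 ∩ CF · AE = -94/9]
2. C_y = 82/9  [2·signedArea(CED) = 88/9 ∩ CF · AE = -94/9]
   → C = (1, 82/9)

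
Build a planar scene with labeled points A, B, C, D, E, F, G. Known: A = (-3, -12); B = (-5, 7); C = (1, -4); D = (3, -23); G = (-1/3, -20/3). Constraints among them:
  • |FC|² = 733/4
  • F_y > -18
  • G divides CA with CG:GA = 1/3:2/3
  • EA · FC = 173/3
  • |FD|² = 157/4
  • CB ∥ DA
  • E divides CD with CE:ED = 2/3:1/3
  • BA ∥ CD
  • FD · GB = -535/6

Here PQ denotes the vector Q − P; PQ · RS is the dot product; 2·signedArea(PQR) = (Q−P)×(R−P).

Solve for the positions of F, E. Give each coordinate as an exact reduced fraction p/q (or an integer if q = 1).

E = (7/3, -50/3)
F = (0, -35/2)

1. E_x = 7/3  [E divides CD with CE:ED = 2/3:1/3]
2. E_y = -50/3  [E divides CD with CE:ED = 2/3:1/3]
   → E = (7/3, -50/3)
3. F_x = 0  [FD · GB = -535/6 ∩ EA · FC = 173/3]
4. F_y = -35/2  [FD · GB = -535/6 ∩ EA · FC = 173/3]
   → F = (0, -35/2)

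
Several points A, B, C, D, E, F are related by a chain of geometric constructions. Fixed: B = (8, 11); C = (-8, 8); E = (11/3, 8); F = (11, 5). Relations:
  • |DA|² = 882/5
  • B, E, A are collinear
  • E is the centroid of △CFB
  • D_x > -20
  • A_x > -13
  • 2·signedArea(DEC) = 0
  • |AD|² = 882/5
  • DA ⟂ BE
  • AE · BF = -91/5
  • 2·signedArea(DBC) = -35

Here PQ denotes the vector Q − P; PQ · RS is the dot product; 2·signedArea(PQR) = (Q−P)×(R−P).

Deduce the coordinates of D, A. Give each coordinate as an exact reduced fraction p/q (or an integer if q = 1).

A = (-908/75, -73/25)
D = (-59/3, 8)

1. D_x = -59/3  [2·signedArea(DEC) = 0 ∩ 2·signedArea(DBC) = -35]
2. D_y = 8  [2·signedArea(DEC) = 0 ∩ 2·signedArea(DBC) = -35]
   → D = (-59/3, 8)
3. A_x = -908/75  [B, E, A are collinear ∩ DA ⟂ BE]
4. A_y = -73/25  [B, E, A are collinear ∩ DA ⟂ BE]
   → A = (-908/75, -73/25)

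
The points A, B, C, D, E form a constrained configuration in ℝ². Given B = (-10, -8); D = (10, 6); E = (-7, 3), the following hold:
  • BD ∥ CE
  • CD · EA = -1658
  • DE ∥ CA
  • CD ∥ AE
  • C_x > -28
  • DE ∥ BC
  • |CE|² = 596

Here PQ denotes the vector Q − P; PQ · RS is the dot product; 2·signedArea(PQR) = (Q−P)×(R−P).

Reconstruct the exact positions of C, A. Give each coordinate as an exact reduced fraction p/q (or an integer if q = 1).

1. C_x = -27  [BD ∥ CE ∩ DE ∥ BC]
2. C_y = -11  [BD ∥ CE ∩ DE ∥ BC]
   → C = (-27, -11)
3. A_x = -44  [CD ∥ AE ∩ DE ∥ CA]
4. A_y = -14  [CD ∥ AE ∩ DE ∥ CA]
   → A = (-44, -14)

A = (-44, -14)
C = (-27, -11)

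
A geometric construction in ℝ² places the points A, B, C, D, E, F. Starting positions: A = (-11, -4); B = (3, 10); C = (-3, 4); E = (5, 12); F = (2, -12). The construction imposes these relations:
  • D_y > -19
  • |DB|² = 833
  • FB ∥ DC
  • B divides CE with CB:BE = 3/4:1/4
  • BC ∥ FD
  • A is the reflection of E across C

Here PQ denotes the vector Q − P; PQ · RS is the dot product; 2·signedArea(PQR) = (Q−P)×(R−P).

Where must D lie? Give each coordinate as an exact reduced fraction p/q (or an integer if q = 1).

1. D_x = -4  [FB ∥ DC ∩ BC ∥ FD]
2. D_y = -18  [FB ∥ DC ∩ BC ∥ FD]
   → D = (-4, -18)

D = (-4, -18)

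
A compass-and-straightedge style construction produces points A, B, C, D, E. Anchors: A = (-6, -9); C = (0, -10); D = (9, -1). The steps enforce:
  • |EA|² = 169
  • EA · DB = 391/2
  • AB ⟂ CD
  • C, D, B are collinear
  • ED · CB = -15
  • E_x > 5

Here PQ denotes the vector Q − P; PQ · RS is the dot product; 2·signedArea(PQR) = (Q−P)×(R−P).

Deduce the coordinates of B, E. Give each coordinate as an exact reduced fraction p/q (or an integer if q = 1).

B = (-5/2, -25/2)
E = (6, -4)

1. B_x = -5/2  [C, D, B are collinear ∩ AB ⟂ CD]
2. B_y = -25/2  [C, D, B are collinear ∩ AB ⟂ CD]
   → B = (-5/2, -25/2)
3. E_x = 6  [line 5/2·x + 5/2·y + -5 = 0 ∩ |EA|² = 169]
4. E_y = -4  [line 5/2·x + 5/2·y + -5 = 0 ∩ |EA|² = 169]
   → E = (6, -4)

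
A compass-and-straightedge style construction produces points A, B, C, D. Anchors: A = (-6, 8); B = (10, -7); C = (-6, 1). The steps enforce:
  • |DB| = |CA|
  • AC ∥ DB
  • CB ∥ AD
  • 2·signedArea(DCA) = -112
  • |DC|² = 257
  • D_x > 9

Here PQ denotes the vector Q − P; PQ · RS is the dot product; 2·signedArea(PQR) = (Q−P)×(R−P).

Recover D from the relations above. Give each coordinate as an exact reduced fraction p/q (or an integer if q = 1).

D = (10, 0)

1. D_x = 10  [AC ∥ DB ∩ CB ∥ AD]
2. D_y = 0  [AC ∥ DB ∩ CB ∥ AD]
   → D = (10, 0)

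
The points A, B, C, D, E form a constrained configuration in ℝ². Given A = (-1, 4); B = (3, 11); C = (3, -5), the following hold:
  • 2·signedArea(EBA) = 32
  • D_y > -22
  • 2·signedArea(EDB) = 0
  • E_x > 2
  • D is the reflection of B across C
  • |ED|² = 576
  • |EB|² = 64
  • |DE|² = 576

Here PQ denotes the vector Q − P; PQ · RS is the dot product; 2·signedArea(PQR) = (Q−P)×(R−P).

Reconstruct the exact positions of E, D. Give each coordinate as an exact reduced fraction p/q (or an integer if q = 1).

D = (3, -21)
E = (3, 3)

1. D_x = 3  [D is the reflection of B across C]
2. D_y = -21  [D is the reflection of B across C]
   → D = (3, -21)
3. E_x = 3  [2·signedArea(EDB) = 0 ∩ 2·signedArea(EBA) = 32]
4. E_y = 3  [2·signedArea(EDB) = 0 ∩ 2·signedArea(EBA) = 32]
   → E = (3, 3)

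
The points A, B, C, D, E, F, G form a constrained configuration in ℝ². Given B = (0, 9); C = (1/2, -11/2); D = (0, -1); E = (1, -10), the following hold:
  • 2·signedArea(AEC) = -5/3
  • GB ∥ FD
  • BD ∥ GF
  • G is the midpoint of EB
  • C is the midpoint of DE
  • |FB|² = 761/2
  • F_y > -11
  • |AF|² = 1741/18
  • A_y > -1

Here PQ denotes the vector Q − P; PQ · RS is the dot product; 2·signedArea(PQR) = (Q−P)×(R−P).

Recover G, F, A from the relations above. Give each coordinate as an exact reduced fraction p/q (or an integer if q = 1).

A = (1/3, -2/3)
F = (1/2, -21/2)
G = (1/2, -1/2)

1. G_x = 1/2  [G is the midpoint of EB]
2. G_y = -1/2  [G is the midpoint of EB]
   → G = (1/2, -1/2)
3. F_x = 1/2  [GB ∥ FD ∩ BD ∥ GF]
4. F_y = -21/2  [GB ∥ FD ∩ BD ∥ GF]
   → F = (1/2, -21/2)
5. A_x = 1/3  [line -9/2·x + -1/2·y + 7/6 = 0 ∩ |AF|² = 1741/18]
6. A_y = -2/3  [line -9/2·x + -1/2·y + 7/6 = 0 ∩ |AF|² = 1741/18]
   → A = (1/3, -2/3)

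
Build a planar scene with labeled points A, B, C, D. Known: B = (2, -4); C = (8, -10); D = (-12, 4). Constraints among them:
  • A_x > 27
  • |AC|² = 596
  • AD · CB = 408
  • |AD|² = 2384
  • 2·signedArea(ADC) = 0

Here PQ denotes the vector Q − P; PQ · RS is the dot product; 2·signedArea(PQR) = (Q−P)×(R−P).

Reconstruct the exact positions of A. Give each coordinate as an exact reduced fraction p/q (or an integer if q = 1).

A = (28, -24)

1. A_x = 28  [2·signedArea(ADC) = 0 ∩ AD · CB = 408]
2. A_y = -24  [2·signedArea(ADC) = 0 ∩ AD · CB = 408]
   → A = (28, -24)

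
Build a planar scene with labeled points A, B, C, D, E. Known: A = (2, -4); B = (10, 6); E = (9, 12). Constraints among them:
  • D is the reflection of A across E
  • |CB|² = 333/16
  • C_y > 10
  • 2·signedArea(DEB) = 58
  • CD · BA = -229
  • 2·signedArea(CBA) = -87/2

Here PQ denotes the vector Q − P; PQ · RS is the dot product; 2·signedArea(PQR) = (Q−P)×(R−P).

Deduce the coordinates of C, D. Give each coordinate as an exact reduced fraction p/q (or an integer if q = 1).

1. C_x = 37/4  [line 10·x + -8·y + -17/2 = 0 ∩ |CB|² = 333/16]
2. C_y = 21/2  [line 10·x + -8·y + -17/2 = 0 ∩ |CB|² = 333/16]
   → C = (37/4, 21/2)
3. D_x = 16  [D is the reflection of A across E]
4. D_y = 28  [D is the reflection of A across E]
   → D = (16, 28)

C = (37/4, 21/2)
D = (16, 28)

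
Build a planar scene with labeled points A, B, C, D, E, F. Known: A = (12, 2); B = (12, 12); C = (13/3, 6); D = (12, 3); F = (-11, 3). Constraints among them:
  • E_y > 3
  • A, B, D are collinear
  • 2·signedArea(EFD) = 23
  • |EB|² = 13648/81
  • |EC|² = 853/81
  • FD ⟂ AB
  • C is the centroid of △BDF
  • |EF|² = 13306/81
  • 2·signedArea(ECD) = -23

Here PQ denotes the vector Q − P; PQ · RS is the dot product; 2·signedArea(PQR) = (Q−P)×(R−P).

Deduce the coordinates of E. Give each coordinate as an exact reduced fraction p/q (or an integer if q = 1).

E = (16/9, 4)

1. E_x = 16/9  [2·signedArea(ECD) = -23 ∩ 2·signedArea(EFD) = 23]
2. E_y = 4  [2·signedArea(ECD) = -23 ∩ 2·signedArea(EFD) = 23]
   → E = (16/9, 4)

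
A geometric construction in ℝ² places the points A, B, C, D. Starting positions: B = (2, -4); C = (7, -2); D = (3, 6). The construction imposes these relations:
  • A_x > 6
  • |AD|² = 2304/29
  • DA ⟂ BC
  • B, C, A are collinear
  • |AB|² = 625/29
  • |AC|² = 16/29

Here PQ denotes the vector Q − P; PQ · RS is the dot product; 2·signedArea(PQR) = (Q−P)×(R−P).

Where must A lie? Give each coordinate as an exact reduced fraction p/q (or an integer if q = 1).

1. A_x = 183/29  [B, C, A are collinear ∩ DA ⟂ BC]
2. A_y = -66/29  [B, C, A are collinear ∩ DA ⟂ BC]
   → A = (183/29, -66/29)

A = (183/29, -66/29)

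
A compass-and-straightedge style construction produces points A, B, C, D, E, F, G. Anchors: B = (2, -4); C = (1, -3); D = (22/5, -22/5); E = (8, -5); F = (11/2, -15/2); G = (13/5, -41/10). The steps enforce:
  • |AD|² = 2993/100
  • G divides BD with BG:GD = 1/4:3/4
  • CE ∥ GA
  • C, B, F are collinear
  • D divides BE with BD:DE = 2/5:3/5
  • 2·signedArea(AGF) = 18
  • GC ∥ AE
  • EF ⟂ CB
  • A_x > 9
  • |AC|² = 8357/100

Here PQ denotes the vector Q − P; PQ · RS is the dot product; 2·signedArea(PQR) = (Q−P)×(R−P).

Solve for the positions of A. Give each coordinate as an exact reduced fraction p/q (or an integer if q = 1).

A = (48/5, -61/10)

1. A_x = 48/5  [GC ∥ AE ∩ CE ∥ GA]
2. A_y = -61/10  [GC ∥ AE ∩ CE ∥ GA]
   → A = (48/5, -61/10)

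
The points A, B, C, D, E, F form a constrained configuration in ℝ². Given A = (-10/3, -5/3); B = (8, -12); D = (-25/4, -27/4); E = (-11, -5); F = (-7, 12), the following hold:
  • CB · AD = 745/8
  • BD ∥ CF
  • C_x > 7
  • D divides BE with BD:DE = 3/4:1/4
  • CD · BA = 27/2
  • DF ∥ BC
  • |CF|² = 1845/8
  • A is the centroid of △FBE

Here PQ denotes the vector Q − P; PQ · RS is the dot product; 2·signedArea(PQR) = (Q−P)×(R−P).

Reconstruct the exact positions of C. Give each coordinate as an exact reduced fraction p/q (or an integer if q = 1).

1. C_x = 29/4  [BD ∥ CF ∩ DF ∥ BC]
2. C_y = 27/4  [BD ∥ CF ∩ DF ∥ BC]
   → C = (29/4, 27/4)

C = (29/4, 27/4)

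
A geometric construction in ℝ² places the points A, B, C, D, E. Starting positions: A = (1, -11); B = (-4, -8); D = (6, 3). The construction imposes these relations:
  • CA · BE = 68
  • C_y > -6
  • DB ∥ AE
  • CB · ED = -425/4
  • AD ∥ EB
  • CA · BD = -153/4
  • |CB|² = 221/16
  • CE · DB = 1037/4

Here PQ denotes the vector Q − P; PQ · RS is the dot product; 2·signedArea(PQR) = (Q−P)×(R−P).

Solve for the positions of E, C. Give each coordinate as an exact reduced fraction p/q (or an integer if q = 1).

C = (-3/2, -21/4)
E = (-9, -22)

1. E_x = -9  [AD ∥ EB ∩ DB ∥ AE]
2. E_y = -22  [AD ∥ EB ∩ DB ∥ AE]
   → E = (-9, -22)
3. C_x = -3/2  [CE · DB = 1037/4 ∩ CA · BE = 68]
4. C_y = -21/4  [CE · DB = 1037/4 ∩ CA · BE = 68]
   → C = (-3/2, -21/4)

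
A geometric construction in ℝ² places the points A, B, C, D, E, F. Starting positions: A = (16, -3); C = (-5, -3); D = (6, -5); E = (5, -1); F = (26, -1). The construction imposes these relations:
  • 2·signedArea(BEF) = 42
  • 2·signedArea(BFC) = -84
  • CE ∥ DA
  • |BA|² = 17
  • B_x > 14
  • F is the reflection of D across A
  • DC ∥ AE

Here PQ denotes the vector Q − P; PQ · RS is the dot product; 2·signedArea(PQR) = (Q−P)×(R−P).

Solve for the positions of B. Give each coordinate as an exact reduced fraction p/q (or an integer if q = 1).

1. B_x = 15  [2·signedArea(BEF) = 42 ∩ 2·signedArea(BFC) = -84]
2. B_y = 1  [2·signedArea(BEF) = 42 ∩ 2·signedArea(BFC) = -84]
   → B = (15, 1)

B = (15, 1)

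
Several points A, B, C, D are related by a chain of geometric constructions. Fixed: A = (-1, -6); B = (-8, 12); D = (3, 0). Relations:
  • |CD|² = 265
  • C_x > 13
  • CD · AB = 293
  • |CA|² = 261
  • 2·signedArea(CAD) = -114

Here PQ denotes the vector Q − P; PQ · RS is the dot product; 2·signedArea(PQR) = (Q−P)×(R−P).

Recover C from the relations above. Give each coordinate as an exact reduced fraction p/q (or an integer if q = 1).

1. C_x = 14  [2·signedArea(CAD) = -114 ∩ CD · AB = 293]
2. C_y = -12  [2·signedArea(CAD) = -114 ∩ CD · AB = 293]
   → C = (14, -12)

C = (14, -12)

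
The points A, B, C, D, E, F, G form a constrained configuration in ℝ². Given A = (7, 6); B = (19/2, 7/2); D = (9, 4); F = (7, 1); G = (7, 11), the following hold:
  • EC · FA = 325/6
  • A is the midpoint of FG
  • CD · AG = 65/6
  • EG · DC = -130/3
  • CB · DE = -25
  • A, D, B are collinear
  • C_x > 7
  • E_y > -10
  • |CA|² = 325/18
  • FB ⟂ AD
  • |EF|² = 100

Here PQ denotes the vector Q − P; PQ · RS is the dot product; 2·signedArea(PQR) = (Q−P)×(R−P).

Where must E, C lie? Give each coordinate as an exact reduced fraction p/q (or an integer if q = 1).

1. C_y = 11/6  [CD · AG = 65/6]
2. C_x = 47/6  [|CA|² = 325/18]
   → C = (47/6, 11/6)
3. E_x = 7  [EG · DC = -130/3 ∩ EC · FA = 325/6]
4. E_y = -9  [EG · DC = -130/3 ∩ EC · FA = 325/6]
   → E = (7, -9)

C = (47/6, 11/6)
E = (7, -9)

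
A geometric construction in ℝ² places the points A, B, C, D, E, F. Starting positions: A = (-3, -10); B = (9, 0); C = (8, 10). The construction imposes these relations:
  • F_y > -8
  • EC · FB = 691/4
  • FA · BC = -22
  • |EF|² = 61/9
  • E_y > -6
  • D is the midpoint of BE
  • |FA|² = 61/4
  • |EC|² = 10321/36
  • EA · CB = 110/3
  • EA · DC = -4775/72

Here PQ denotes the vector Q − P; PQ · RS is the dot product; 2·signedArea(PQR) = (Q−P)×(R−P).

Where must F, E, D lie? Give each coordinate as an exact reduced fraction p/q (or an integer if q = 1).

D = (11/2, -35/12)
E = (2, -35/6)
F = (0, -15/2)

1. F_x = 0  [line 1·x + -10·y + -75 = 0 ∩ |FA|² = 61/4]
2. F_y = -15/2  [line 1·x + -10·y + -75 = 0 ∩ |FA|² = 61/4]
   → F = (0, -15/2)
3. E_x = 2  [EA · CB = 110/3 ∩ EC · FB = 691/4]
4. E_y = -35/6  [EA · CB = 110/3 ∩ EC · FB = 691/4]
   → E = (2, -35/6)
5. D_x = 11/2  [D is the midpoint of BE]
6. D_y = -35/12  [D is the midpoint of BE]
   → D = (11/2, -35/12)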